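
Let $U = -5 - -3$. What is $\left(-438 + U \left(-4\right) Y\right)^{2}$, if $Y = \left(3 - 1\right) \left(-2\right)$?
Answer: $220900$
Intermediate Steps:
$U = -2$ ($U = -5 + 3 = -2$)
$Y = -4$ ($Y = 2 \left(-2\right) = -4$)
$\left(-438 + U \left(-4\right) Y\right)^{2} = \left(-438 + \left(-2\right) \left(-4\right) \left(-4\right)\right)^{2} = \left(-438 + 8 \left(-4\right)\right)^{2} = \left(-438 - 32\right)^{2} = \left(-470\right)^{2} = 220900$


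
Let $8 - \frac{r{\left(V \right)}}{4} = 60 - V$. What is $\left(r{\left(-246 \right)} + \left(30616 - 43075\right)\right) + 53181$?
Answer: $39530$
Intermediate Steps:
$r{\left(V \right)} = -208 + 4 V$ ($r{\left(V \right)} = 32 - 4 \left(60 - V\right) = 32 + \left(-240 + 4 V\right) = -208 + 4 V$)
$\left(r{\left(-246 \right)} + \left(30616 - 43075\right)\right) + 53181 = \left(\left(-208 + 4 \left(-246\right)\right) + \left(30616 - 43075\right)\right) + 53181 = \left(\left(-208 - 984\right) + \left(30616 - 43075\right)\right) + 53181 = \left(-1192 - 12459\right) + 53181 = -13651 + 53181 = 39530$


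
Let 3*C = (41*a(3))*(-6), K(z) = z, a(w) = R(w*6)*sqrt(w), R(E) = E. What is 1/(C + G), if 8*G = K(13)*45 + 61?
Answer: -1292/104467319 - 23616*sqrt(3)/104467319 ≈ -0.00040392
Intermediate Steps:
a(w) = 6*w**(3/2) (a(w) = (w*6)*sqrt(w) = (6*w)*sqrt(w) = 6*w**(3/2))
G = 323/4 (G = (13*45 + 61)/8 = (585 + 61)/8 = (1/8)*646 = 323/4 ≈ 80.750)
C = -1476*sqrt(3) (C = ((41*(6*3**(3/2)))*(-6))/3 = ((41*(6*(3*sqrt(3))))*(-6))/3 = ((41*(18*sqrt(3)))*(-6))/3 = ((738*sqrt(3))*(-6))/3 = (-4428*sqrt(3))/3 = -1476*sqrt(3) ≈ -2556.5)
1/(C + G) = 1/(-1476*sqrt(3) + 323/4) = 1/(323/4 - 1476*sqrt(3))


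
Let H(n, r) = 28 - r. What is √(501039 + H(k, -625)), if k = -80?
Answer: 2*√125423 ≈ 708.30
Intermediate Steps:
√(501039 + H(k, -625)) = √(501039 + (28 - 1*(-625))) = √(501039 + (28 + 625)) = √(501039 + 653) = √501692 = 2*√125423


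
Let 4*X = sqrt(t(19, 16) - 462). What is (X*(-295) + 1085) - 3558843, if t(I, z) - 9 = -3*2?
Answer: -3557758 - 885*I*sqrt(51)/4 ≈ -3.5578e+6 - 1580.0*I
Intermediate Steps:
t(I, z) = 3 (t(I, z) = 9 - 3*2 = 9 - 6 = 3)
X = 3*I*sqrt(51)/4 (X = sqrt(3 - 462)/4 = sqrt(-459)/4 = (3*I*sqrt(51))/4 = 3*I*sqrt(51)/4 ≈ 5.3561*I)
(X*(-295) + 1085) - 3558843 = ((3*I*sqrt(51)/4)*(-295) + 1085) - 3558843 = (-885*I*sqrt(51)/4 + 1085) - 3558843 = (1085 - 885*I*sqrt(51)/4) - 3558843 = -3557758 - 885*I*sqrt(51)/4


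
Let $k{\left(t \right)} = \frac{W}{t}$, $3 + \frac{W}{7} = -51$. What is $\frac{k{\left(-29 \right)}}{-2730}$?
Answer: $- \frac{9}{1885} \approx -0.0047745$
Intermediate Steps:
$W = -378$ ($W = -21 + 7 \left(-51\right) = -21 - 357 = -378$)
$k{\left(t \right)} = - \frac{378}{t}$
$\frac{k{\left(-29 \right)}}{-2730} = \frac{\left(-378\right) \frac{1}{-29}}{-2730} = \left(-378\right) \left(- \frac{1}{29}\right) \left(- \frac{1}{2730}\right) = \frac{378}{29} \left(- \frac{1}{2730}\right) = - \frac{9}{1885}$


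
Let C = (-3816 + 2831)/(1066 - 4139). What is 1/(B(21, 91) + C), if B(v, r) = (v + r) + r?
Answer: 3073/624804 ≈ 0.0049183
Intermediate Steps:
C = 985/3073 (C = -985/(-3073) = -985*(-1/3073) = 985/3073 ≈ 0.32053)
B(v, r) = v + 2*r (B(v, r) = (r + v) + r = v + 2*r)
1/(B(21, 91) + C) = 1/((21 + 2*91) + 985/3073) = 1/((21 + 182) + 985/3073) = 1/(203 + 985/3073) = 1/(624804/3073) = 3073/624804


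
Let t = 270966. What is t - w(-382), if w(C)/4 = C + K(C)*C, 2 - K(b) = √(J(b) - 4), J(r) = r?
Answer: 275550 - 1528*I*√386 ≈ 2.7555e+5 - 30020.0*I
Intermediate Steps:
K(b) = 2 - √(-4 + b) (K(b) = 2 - √(b - 4) = 2 - √(-4 + b))
w(C) = 4*C + 4*C*(2 - √(-4 + C)) (w(C) = 4*(C + (2 - √(-4 + C))*C) = 4*(C + C*(2 - √(-4 + C))) = 4*C + 4*C*(2 - √(-4 + C)))
t - w(-382) = 270966 - 4*(-382)*(3 - √(-4 - 382)) = 270966 - 4*(-382)*(3 - √(-386)) = 270966 - 4*(-382)*(3 - I*√386) = 270966 - (-4584 + 1528*I*√386) = 270966 + (4584 - 1528*I*√386) = 275550 - 1528*I*√386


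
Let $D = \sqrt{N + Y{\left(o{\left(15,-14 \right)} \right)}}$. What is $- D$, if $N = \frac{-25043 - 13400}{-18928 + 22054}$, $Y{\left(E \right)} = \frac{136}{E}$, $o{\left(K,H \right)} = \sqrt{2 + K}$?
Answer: $- \frac{\sqrt{-120172818 + 78175008 \sqrt{17}}}{3126} \approx -4.5483$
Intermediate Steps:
$N = - \frac{38443}{3126} \approx -12.298$
$D = \sqrt{- \frac{38443}{3126} + 8 \sqrt{17}}$ ($D = \sqrt{- \frac{38443}{3126} + \frac{136}{\sqrt{2 + 15}}} = \sqrt{- \frac{38443}{3126} + \frac{136}{\sqrt{17}}} = \sqrt{- \frac{38443}{3126} + 136 \frac{\sqrt{17}}{17}} = \sqrt{- \frac{38443}{3126} + 8 \sqrt{17}} \approx 4.5483$)
$- D = - \frac{\sqrt{-120172818 + 78175008 \sqrt{17}}}{3126}$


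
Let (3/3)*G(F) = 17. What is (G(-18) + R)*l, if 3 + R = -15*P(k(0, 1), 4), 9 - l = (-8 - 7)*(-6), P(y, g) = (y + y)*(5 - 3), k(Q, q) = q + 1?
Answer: 8586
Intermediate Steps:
G(F) = 17
k(Q, q) = 1 + q
P(y, g) = 4*y (P(y, g) = (2*y)*2 = 4*y)
l = -81 (l = 9 - (-8 - 7)*(-6) = 9 - (-15)*(-6) = 9 - 1*90 = 9 - 90 = -81)
R = -123 (R = -3 - 60*(1 + 1) = -3 - 60*2 = -3 - 15*8 = -3 - 120 = -123)
(G(-18) + R)*l = (17 - 123)*(-81) = -106*(-81) = 8586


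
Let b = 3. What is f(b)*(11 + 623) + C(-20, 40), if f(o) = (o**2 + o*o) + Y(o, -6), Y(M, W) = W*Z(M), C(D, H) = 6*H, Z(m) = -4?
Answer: 26868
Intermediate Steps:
Y(M, W) = -4*W (Y(M, W) = W*(-4) = -4*W)
f(o) = 24 + 2*o**2 (f(o) = (o**2 + o*o) - 4*(-6) = (o**2 + o**2) + 24 = 2*o**2 + 24 = 24 + 2*o**2)
f(b)*(11 + 623) + C(-20, 40) = (24 + 2*3**2)*(11 + 623) + 6*40 = (24 + 2*9)*634 + 240 = (24 + 18)*634 + 240 = 42*634 + 240 = 26628 + 240 = 26868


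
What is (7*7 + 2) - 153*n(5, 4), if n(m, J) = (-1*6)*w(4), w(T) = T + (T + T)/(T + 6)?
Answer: 22287/5 ≈ 4457.4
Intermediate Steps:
w(T) = T + 2*T/(6 + T) (w(T) = T + (2*T)/(6 + T) = T + 2*T/(6 + T))
n(m, J) = -144/5 (n(m, J) = (-1*6)*(4*(8 + 4)/(6 + 4)) = -24*12/10 = -6*24/5 = -144/5)
(7*7 + 2) - 153*n(5, 4) = (7*7 + 2) - 153*(-144/5) = (49 + 2) + 22032/5 = 51 + 22032/5 = 22287/5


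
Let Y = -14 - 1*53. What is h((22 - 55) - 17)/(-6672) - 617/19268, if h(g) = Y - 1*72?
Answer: -2587/231216 ≈ -0.011189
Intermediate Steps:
Y = -67 (Y = -14 - 53 = -67)
h(g) = -139 (h(g) = -67 - 1*72 = -67 - 72 = -139)
h((22 - 55) - 17)/(-6672) - 617/19268 = -139/(-6672) - 617/19268 = -139*(-1/6672) - 617*1/19268 = 1/48 - 617/19268 = -2587/231216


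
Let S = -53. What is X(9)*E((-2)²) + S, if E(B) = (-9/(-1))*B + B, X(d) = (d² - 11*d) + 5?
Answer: -573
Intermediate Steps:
X(d) = 5 + d² - 11*d
E(B) = 10*B (E(B) = (-9*(-1))*B + B = 9*B + B = 10*B)
X(9)*E((-2)²) + S = (5 + 9² - 11*9)*(10*(-2)²) - 53 = (5 + 81 - 99)*(10*4) - 53 = -13*40 - 53 = -520 - 53 = -573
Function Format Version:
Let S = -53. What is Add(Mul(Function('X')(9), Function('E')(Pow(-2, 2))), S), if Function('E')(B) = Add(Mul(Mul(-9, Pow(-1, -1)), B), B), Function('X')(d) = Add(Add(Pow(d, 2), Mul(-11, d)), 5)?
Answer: -573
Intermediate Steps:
Function('X')(d) = Add(5, Pow(d, 2), Mul(-11, d))
Function('E')(B) = Mul(10, B) (Function('E')(B) = Add(Mul(Mul(-9, -1), B), B) = Add(Mul(9, B), B) = Mul(10, B))
Add(Mul(Function('X')(9), Function('E')(Pow(-2, 2))), S) = Add(Mul(Add(5, Pow(9, 2), Mul(-11, 9)), Mul(10, Pow(-2, 2))), -53) = Add(Mul(Add(5, 81, -99), Mul(10, 4)), -53) = Add(Mul(-13, 40), -53) = Add(-520, -53) = -573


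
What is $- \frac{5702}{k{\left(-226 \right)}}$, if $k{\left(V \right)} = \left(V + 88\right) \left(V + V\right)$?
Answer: $- \frac{2851}{31188} \approx -0.091413$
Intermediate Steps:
$k{\left(V \right)} = 2 V \left(88 + V\right)$ ($k{\left(V \right)} = \left(88 + V\right) 2 V = 2 V \left(88 + V\right)$)
$- \frac{5702}{k{\left(-226 \right)}} = - \frac{5702}{2 \left(-226\right) \left(88 - 226\right)} = - \frac{5702}{2 \left(-226\right) \left(-138\right)} = - \frac{5702}{62376} = \left(-5702\right) \frac{1}{62376} = - \frac{2851}{31188}$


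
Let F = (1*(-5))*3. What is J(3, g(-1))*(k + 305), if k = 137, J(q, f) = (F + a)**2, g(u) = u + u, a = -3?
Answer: 143208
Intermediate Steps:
g(u) = 2*u
F = -15 (F = -5*3 = -15)
J(q, f) = 324 (J(q, f) = (-15 - 3)**2 = (-18)**2 = 324)
J(3, g(-1))*(k + 305) = 324*(137 + 305) = 324*442 = 143208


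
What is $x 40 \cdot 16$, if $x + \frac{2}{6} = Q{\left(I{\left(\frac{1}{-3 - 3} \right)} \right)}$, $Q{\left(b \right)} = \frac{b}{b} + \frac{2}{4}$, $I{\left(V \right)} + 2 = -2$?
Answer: $\frac{2240}{3} \approx 746.67$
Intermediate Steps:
$I{\left(V \right)} = -4$ ($I{\left(V \right)} = -2 - 2 = -4$)
$Q{\left(b \right)} = \frac{3}{2}$ ($Q{\left(b \right)} = 1 + 2 \cdot \frac{1}{4} = 1 + \frac{1}{2} = \frac{3}{2}$)
$x = \frac{7}{6}$ ($x = - \frac{1}{3} + \frac{3}{2} = \frac{7}{6} \approx 1.1667$)
$x 40 \cdot 16 = \frac{7}{6} \cdot 40 \cdot 16 = \frac{140}{3} \cdot 16 = \frac{2240}{3}$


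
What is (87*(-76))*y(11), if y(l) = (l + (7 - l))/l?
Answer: -46284/11 ≈ -4207.6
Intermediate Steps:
y(l) = 7/l
(87*(-76))*y(11) = (87*(-76))*(7/11) = -46284/11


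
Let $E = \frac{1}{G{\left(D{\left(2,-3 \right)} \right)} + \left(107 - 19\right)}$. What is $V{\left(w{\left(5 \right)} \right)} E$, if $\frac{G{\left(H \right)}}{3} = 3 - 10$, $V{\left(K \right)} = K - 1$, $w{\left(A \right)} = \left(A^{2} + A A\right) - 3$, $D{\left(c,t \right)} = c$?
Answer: $\frac{46}{67} \approx 0.68657$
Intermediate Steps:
$w{\left(A \right)} = -3 + 2 A^{2}$ ($w{\left(A \right)} = \left(A^{2} + A^{2}\right) - 3 = 2 A^{2} - 3 = -3 + 2 A^{2}$)
$V{\left(K \right)} = -1 + K$
$G{\left(H \right)} = -21$ ($G{\left(H \right)} = 3 \left(3 - 10\right) = 3 \left(-7\right) = -21$)
$E = \frac{1}{67}$ ($E = \frac{1}{-21 + \left(107 - 19\right)} = \frac{1}{-21 + 88} = \frac{1}{67} \approx 0.014925$)
$V{\left(w{\left(5 \right)} \right)} E = \left(-1 - \left(3 - 2 \cdot 5^{2}\right)\right) \frac{1}{67} = \left(-1 + \left(-3 + 2 \cdot 25\right)\right) \frac{1}{67} = \left(-1 + \left(-3 + 50\right)\right) \frac{1}{67} = \left(-1 + 47\right) \frac{1}{67} = 46 \cdot \frac{1}{67} = \frac{46}{67}$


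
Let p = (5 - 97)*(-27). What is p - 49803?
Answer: -47319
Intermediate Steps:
p = 2484 (p = -92*(-27) = 2484)
p - 49803 = 2484 - 49803 = -47319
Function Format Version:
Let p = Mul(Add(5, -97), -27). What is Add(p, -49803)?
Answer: -47319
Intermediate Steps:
p = 2484 (p = Mul(-92, -27) = 2484)
Add(p, -49803) = Add(2484, -49803) = -47319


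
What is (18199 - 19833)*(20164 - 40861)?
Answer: 33818898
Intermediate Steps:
(18199 - 19833)*(20164 - 40861) = -1634*(-20697) = 33818898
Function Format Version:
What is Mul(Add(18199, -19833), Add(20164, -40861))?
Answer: 33818898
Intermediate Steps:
Mul(Add(18199, -19833), Add(20164, -40861)) = Mul(-1634, -20697) = 33818898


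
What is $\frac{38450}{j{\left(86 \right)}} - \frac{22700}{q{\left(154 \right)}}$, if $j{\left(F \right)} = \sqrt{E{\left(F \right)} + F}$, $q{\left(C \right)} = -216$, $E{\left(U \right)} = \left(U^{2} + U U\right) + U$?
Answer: $\frac{5675}{54} + \frac{19225 \sqrt{3741}}{3741} \approx 419.41$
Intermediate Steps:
$E{\left(U \right)} = U + 2 U^{2}$ ($E{\left(U \right)} = \left(U^{2} + U^{2}\right) + U = 2 U^{2} + U = U + 2 U^{2}$)
$j{\left(F \right)} = \sqrt{F + F \left(1 + 2 F\right)}$ ($j{\left(F \right)} = \sqrt{F \left(1 + 2 F\right) + F} = \sqrt{F + F \left(1 + 2 F\right)}$)
$\frac{38450}{j{\left(86 \right)}} - \frac{22700}{q{\left(154 \right)}} = \frac{38450}{\sqrt{2} \sqrt{86 \left(1 + 86\right)}} - \frac{22700}{-216} = \frac{38450}{\sqrt{2} \sqrt{86 \cdot 87}} - - \frac{5675}{54} = \frac{38450}{\sqrt{2} \sqrt{7482}} + \frac{5675}{54} = \frac{38450}{2 \sqrt{3741}} + \frac{5675}{54} = 38450 \frac{\sqrt{3741}}{7482} + \frac{5675}{54} = \frac{19225 \sqrt{3741}}{3741} + \frac{5675}{54} = \frac{5675}{54} + \frac{19225 \sqrt{3741}}{3741}$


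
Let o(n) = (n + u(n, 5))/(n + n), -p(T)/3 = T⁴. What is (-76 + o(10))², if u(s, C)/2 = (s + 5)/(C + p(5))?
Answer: 79734511129/13987600 ≈ 5700.4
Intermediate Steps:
p(T) = -3*T⁴
u(s, C) = 2*(5 + s)/(-1875 + C) (u(s, C) = 2*((s + 5)/(C - 3*5⁴)) = 2*((5 + s)/(C - 3*625)) = 2*((5 + s)/(C - 1875)) = 2*((5 + s)/(-1875 + C)) = 2*(5 + s)/(-1875 + C))
o(n) = (-1/187 + 934*n/935)/(2*n) (o(n) = (n + 2*(5 + n)/(-1875 + 5))/(n + n) = (n + 2*(5 + n)/(-1870))/((2*n)) = (n + 2*(-1/1870)*(5 + n))*(1/(2*n)) = (n + (-1/187 - n/935))*(1/(2*n)) = (-1/187 + 934*n/935)*(1/(2*n)) = (-1/187 + 934*n/935)/(2*n))
(-76 + o(10))² = (-76 + (1/1870)*(-5 + 934*10)/10)² = (-76 + (1/1870)*(⅒)*(-5 + 9340))² = (-76 + (1/1870)*(⅒)*9335)² = (-76 + 1867/3740)² = (-282373/3740)² = 79734511129/13987600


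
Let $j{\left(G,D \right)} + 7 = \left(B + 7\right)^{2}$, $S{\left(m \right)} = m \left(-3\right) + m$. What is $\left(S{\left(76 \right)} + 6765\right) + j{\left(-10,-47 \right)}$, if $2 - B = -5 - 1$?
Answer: $6831$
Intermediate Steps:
$B = 8$ ($B = 2 - \left(-5 - 1\right) = 2 - -6 = 2 + 6 = 8$)
$S{\left(m \right)} = - 2 m$ ($S{\left(m \right)} = - 3 m + m = - 2 m$)
$j{\left(G,D \right)} = 218$ ($j{\left(G,D \right)} = -7 + \left(8 + 7\right)^{2} = -7 + 15^{2} = -7 + 225 = 218$)
$\left(S{\left(76 \right)} + 6765\right) + j{\left(-10,-47 \right)} = \left(\left(-2\right) 76 + 6765\right) + 218 = \left(-152 + 6765\right) + 218 = 6613 + 218 = 6831$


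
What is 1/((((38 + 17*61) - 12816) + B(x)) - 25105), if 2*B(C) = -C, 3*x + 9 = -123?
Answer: -1/36824 ≈ -2.7156e-5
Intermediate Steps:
x = -44 (x = -3 + (1/3)*(-123) = -3 - 41 = -44)
B(C) = -C/2 (B(C) = (-C)/2 = -C/2)
1/((((38 + 17*61) - 12816) + B(x)) - 25105) = 1/((((38 + 17*61) - 12816) - 1/2*(-44)) - 25105) = 1/((((38 + 1037) - 12816) + 22) - 25105) = 1/(((1075 - 12816) + 22) - 25105) = 1/((-11741 + 22) - 25105) = 1/(-11719 - 25105) = 1/(-36824) = -1/36824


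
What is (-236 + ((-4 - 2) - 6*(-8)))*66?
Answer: -12804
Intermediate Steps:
(-236 + ((-4 - 2) - 6*(-8)))*66 = (-236 + (-6 + 48))*66 = (-236 + 42)*66 = -194*66 = -12804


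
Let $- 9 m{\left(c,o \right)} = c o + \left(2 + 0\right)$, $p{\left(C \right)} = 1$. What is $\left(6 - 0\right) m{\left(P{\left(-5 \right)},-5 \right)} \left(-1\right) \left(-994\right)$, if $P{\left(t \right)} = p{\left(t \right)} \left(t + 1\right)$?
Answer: $- \frac{43736}{3} \approx -14579.0$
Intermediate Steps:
$P{\left(t \right)} = 1 + t$ ($P{\left(t \right)} = 1 \left(t + 1\right) = 1 \left(1 + t\right) = 1 + t$)
$m{\left(c,o \right)} = - \frac{2}{9} - \frac{c o}{9}$ ($m{\left(c,o \right)} = - \frac{c o + \left(2 + 0\right)}{9} = - \frac{c o + 2}{9} = - \frac{2 + c o}{9} = - \frac{2}{9} - \frac{c o}{9}$)
$\left(6 - 0\right) m{\left(P{\left(-5 \right)},-5 \right)} \left(-1\right) \left(-994\right) = \left(6 - 0\right) \left(- \frac{2}{9} - \frac{1}{9} \left(1 - 5\right) \left(-5\right)\right) \left(-1\right) \left(-994\right) = \left(6 + 0\right) \left(- \frac{2}{9} - \left(- \frac{4}{9}\right) \left(-5\right)\right) \left(-1\right) \left(-994\right) = 6 \left(- \frac{2}{9} - \frac{20}{9}\right) \left(-1\right) \left(-994\right) = 6 \left(- \frac{22}{9}\right) \left(-1\right) \left(-994\right) = \left(- \frac{44}{3}\right) \left(-1\right) \left(-994\right) = \frac{44}{3} \left(-994\right) = - \frac{43736}{3}$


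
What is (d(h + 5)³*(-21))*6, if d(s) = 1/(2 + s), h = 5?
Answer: -7/96 ≈ -0.072917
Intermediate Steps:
(d(h + 5)³*(-21))*6 = ((1/(2 + (5 + 5)))³*(-21))*6 = ((1/(2 + 10))³*(-21))*6 = ((1/12)³*(-21))*6 = ((1/1728)*(-21))*6 = -7/576*6 = -7/96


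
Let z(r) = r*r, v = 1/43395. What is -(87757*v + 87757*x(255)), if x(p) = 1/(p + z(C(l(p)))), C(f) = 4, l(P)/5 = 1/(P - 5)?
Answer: -3831997162/11760045 ≈ -325.85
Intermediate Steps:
l(P) = 5/(-5 + P) (l(P) = 5/(P - 5) = 5/(-5 + P))
v = 1/43395 ≈ 2.3044e-5
z(r) = r²
x(p) = 1/(16 + p) (x(p) = 1/(p + 4²) = 1/(p + 16) = 1/(16 + p))
-(87757*v + 87757*x(255)) = -(87757/43395 + 87757/(16 + 255)) = -87757/(1/(1/43395 + 1/271)) = -87757/(1/(43666/11760045)) = -87757/11760045/43666 = -87757*43666/11760045 = -3831997162/11760045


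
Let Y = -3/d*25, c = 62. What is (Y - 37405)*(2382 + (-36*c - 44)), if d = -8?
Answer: -15855745/4 ≈ -3.9639e+6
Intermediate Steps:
Y = 75/8 (Y = -3/(-8)*25 = -3*(-1/8)*25 = (3/8)*25 = 75/8 ≈ 9.3750)
(Y - 37405)*(2382 + (-36*c - 44)) = (75/8 - 37405)*(2382 + (-36*62 - 44)) = -299165*(2382 + (-2232 - 44))/8 = -299165*(2382 - 2276)/8 = -299165/8*106 = -15855745/4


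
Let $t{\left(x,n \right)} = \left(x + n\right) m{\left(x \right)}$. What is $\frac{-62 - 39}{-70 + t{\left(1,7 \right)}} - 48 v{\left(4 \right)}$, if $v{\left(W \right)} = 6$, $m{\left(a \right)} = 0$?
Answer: $- \frac{20059}{70} \approx -286.56$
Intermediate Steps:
$t{\left(x,n \right)} = 0$ ($t{\left(x,n \right)} = \left(x + n\right) 0 = \left(n + x\right) 0 = 0$)
$\frac{-62 - 39}{-70 + t{\left(1,7 \right)}} - 48 v{\left(4 \right)} = \frac{-62 - 39}{-70 + 0} - 288 = - \frac{101}{-70} - 288 = \left(-101\right) \left(- \frac{1}{70}\right) - 288 = \frac{101}{70} - 288 = - \frac{20059}{70}$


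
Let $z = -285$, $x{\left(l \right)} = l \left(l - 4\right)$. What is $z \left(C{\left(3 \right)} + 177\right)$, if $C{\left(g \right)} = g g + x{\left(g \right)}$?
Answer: $-52155$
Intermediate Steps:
$x{\left(l \right)} = l \left(-4 + l\right)$
$C{\left(g \right)} = g^{2} + g \left(-4 + g\right)$ ($C{\left(g \right)} = g g + g \left(-4 + g\right) = g^{2} + g \left(-4 + g\right)$)
$z \left(C{\left(3 \right)} + 177\right) = - 285 \left(2 \cdot 3 \left(-2 + 3\right) + 177\right) = - 285 \left(2 \cdot 3 \cdot 1 + 177\right) = - 285 \left(6 + 177\right) = \left(-285\right) 183 = -52155$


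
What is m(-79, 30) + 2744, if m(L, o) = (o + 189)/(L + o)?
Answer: 134237/49 ≈ 2739.5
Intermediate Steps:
m(L, o) = (189 + o)/(L + o)
m(-79, 30) + 2744 = (189 + 30)/(-79 + 30) + 2744 = 219/(-49) + 2744 = -1/49*219 + 2744 = -219/49 + 2744 = 134237/49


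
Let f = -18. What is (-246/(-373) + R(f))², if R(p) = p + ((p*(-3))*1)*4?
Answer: 5490810000/139129 ≈ 39466.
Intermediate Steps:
R(p) = -11*p (R(p) = p + (-3*p*1)*4 = p - 3*p*4 = p - 12*p = -11*p)
(-246/(-373) + R(f))² = (-246/(-373) - 11*(-18))² = (-246*(-1/373) + 198)² = (246/373 + 198)² = (74100/373)² = 5490810000/139129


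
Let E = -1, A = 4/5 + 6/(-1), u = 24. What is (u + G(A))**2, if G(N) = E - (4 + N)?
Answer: 14641/25 ≈ 585.64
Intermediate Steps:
A = -26/5 (A = 4*(1/5) + 6*(-1) = 4/5 - 6 = -26/5 ≈ -5.2000)
G(N) = -5 - N (G(N) = -1 - (4 + N) = -1 + (-4 - N) = -5 - N)
(u + G(A))**2 = (24 + (-5 - 1*(-26/5)))**2 = (24 + (-5 + 26/5))**2 = (24 + 1/5)**2 = (121/5)**2 = 14641/25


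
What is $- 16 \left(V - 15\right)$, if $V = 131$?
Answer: $-1856$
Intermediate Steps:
$- 16 \left(V - 15\right) = - 16 \left(131 - 15\right) = \left(-16\right) 116 = -1856$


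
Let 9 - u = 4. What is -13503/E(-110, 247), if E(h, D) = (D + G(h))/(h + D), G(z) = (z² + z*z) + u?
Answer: -1849911/24452 ≈ -75.655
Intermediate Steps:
u = 5 (u = 9 - 1*4 = 9 - 4 = 5)
G(z) = 5 + 2*z² (G(z) = (z² + z*z) + 5 = (z² + z²) + 5 = 2*z² + 5 = 5 + 2*z²)
E(h, D) = (5 + D + 2*h²)/(D + h) (E(h, D) = (D + (5 + 2*h²))/(h + D) = (5 + D + 2*h²)/(D + h))
-13503/E(-110, 247) = -13503*(247 - 110)/(5 + 247 + 2*(-110)²) = -13503*137/(5 + 247 + 2*12100) = -13503*137/(5 + 247 + 24200) = -13503/((1/137)*24452) = -13503/24452/137 = -13503*137/24452 = -1849911/24452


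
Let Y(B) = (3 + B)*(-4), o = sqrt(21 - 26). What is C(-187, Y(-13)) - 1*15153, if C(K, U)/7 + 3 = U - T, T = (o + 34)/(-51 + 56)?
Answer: -74708/5 - 7*I*sqrt(5)/5 ≈ -14942.0 - 3.1305*I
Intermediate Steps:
o = I*sqrt(5) (o = sqrt(-5) = I*sqrt(5) ≈ 2.2361*I)
Y(B) = -12 - 4*B
T = 34/5 + I*sqrt(5)/5 (T = (I*sqrt(5) + 34)/(-51 + 56) = (34 + I*sqrt(5))/5 = (34 + I*sqrt(5))*(1/5) = 34/5 + I*sqrt(5)/5 ≈ 6.8 + 0.44721*I)
C(K, U) = -343/5 + 7*U - 7*I*sqrt(5)/5 (C(K, U) = -21 + 7*(U - (34/5 + I*sqrt(5)/5)) = -21 + 7*(U + (-34/5 - I*sqrt(5)/5)) = -21 + 7*(-34/5 + U - I*sqrt(5)/5) = -21 + (-238/5 + 7*U - 7*I*sqrt(5)/5) = -343/5 + 7*U - 7*I*sqrt(5)/5)
C(-187, Y(-13)) - 1*15153 = (-343/5 + 7*(-12 - 4*(-13)) - 7*I*sqrt(5)/5) - 1*15153 = (-343/5 + 7*(-12 + 52) - 7*I*sqrt(5)/5) - 15153 = (-343/5 + 7*40 - 7*I*sqrt(5)/5) - 15153 = (-343/5 + 280 - 7*I*sqrt(5)/5) - 15153 = (1057/5 - 7*I*sqrt(5)/5) - 15153 = -74708/5 - 7*I*sqrt(5)/5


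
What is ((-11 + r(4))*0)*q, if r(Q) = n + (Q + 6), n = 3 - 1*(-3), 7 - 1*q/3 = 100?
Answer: 0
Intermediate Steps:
q = -279 (q = 21 - 3*100 = 21 - 300 = -279)
n = 6 (n = 3 + 3 = 6)
r(Q) = 12 + Q (r(Q) = 6 + (Q + 6) = 6 + (6 + Q) = 12 + Q)
((-11 + r(4))*0)*q = ((-11 + (12 + 4))*0)*(-279) = ((-11 + 16)*0)*(-279) = (5*0)*(-279) = 0*(-279) = 0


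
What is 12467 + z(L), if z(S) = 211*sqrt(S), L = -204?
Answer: 12467 + 422*I*sqrt(51) ≈ 12467.0 + 3013.7*I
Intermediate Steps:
12467 + z(L) = 12467 + 211*sqrt(-204) = 12467 + 211*(2*I*sqrt(51)) = 12467 + 422*I*sqrt(51)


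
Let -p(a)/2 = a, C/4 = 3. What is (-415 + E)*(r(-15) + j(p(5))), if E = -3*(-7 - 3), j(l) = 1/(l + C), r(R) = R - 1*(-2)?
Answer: 9625/2 ≈ 4812.5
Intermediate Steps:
C = 12 (C = 4*3 = 12)
r(R) = 2 + R (r(R) = R + 2 = 2 + R)
p(a) = -2*a
j(l) = 1/(12 + l) (j(l) = 1/(l + 12) = 1/(12 + l))
E = 30 (E = -3*(-10) = 30)
(-415 + E)*(r(-15) + j(p(5))) = (-415 + 30)*((2 - 15) + 1/(12 - 2*5)) = -385*(-13 + 1/(12 - 10)) = -385*(-13 + 1/2) = -385*(-25/2) = 9625/2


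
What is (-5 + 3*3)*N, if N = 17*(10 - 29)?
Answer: -1292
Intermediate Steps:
N = -323 (N = 17*(-19) = -323)
(-5 + 3*3)*N = (-5 + 3*3)*(-323) = (-5 + 9)*(-323) = 4*(-323) = -1292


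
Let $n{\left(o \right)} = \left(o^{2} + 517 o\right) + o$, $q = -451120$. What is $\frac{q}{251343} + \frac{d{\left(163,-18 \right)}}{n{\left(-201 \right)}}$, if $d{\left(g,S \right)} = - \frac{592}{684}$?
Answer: $- \frac{182044038188}{101427205563} \approx -1.7948$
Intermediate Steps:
$d{\left(g,S \right)} = - \frac{148}{171}$ ($d{\left(g,S \right)} = \left(-592\right) \frac{1}{684} = - \frac{148}{171}$)
$n{\left(o \right)} = o^{2} + 518 o$
$\frac{q}{251343} + \frac{d{\left(163,-18 \right)}}{n{\left(-201 \right)}} = - \frac{451120}{251343} - \frac{148}{171 \left(- 201 \left(518 - 201\right)\right)} = \left(-451120\right) \frac{1}{251343} - \frac{148}{171 \left(\left(-201\right) 317\right)} = - \frac{451120}{251343} - \frac{148}{171 \left(-63717\right)} = - \frac{451120}{251343} - - \frac{148}{10895607} = - \frac{451120}{251343} + \frac{148}{10895607} = - \frac{182044038188}{101427205563}$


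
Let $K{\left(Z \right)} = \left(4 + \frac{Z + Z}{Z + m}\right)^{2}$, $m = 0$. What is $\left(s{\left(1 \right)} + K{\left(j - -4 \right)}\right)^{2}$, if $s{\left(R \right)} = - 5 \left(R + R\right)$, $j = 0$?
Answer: $676$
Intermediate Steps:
$K{\left(Z \right)} = 36$ ($K{\left(Z \right)} = \left(4 + \frac{Z + Z}{Z + 0}\right)^{2} = \left(4 + \frac{2 Z}{Z}\right)^{2} = \left(4 + 2\right)^{2} = 6^{2} = 36$)
$s{\left(R \right)} = - 10 R$ ($s{\left(R \right)} = - 5 \cdot 2 R = - 10 R$)
$\left(s{\left(1 \right)} + K{\left(j - -4 \right)}\right)^{2} = \left(\left(-10\right) 1 + 36\right)^{2} = \left(-10 + 36\right)^{2} = 26^{2} = 676$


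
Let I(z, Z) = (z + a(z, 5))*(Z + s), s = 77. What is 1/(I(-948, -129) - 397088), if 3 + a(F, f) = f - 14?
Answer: -1/347168 ≈ -2.8804e-6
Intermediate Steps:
a(F, f) = -17 + f (a(F, f) = -3 + (f - 14) = -3 + (-14 + f) = -17 + f)
I(z, Z) = (-12 + z)*(77 + Z) (I(z, Z) = (z + (-17 + 5))*(Z + 77) = (z - 12)*(77 + Z) = (-12 + z)*(77 + Z))
1/(I(-948, -129) - 397088) = 1/((-924 - 12*(-129) + 77*(-948) - 129*(-948)) - 397088) = 1/((-924 + 1548 - 72996 + 122292) - 397088) = 1/(49920 - 397088) = 1/(-347168) = -1/347168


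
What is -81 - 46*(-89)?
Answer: 4013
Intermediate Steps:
-81 - 46*(-89) = -81 + 4094 = 4013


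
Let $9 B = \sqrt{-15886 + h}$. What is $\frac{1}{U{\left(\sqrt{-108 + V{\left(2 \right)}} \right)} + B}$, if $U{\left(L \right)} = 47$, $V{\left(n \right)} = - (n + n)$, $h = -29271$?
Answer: $\frac{3807}{224086} - \frac{9 i \sqrt{45157}}{224086} \approx 0.016989 - 0.0085347 i$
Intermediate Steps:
$V{\left(n \right)} = - 2 n$
$B = \frac{i \sqrt{45157}}{9}$ ($B = \frac{\sqrt{-15886 - 29271}}{9} = \frac{\sqrt{-45157}}{9} = \frac{i \sqrt{45157}}{9} \approx 23.611 i$)
$\frac{1}{U{\left(\sqrt{-108 + V{\left(2 \right)}} \right)} + B} = \frac{1}{47 + \frac{i \sqrt{45157}}{9}}$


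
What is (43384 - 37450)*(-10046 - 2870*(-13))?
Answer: 161784576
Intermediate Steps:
(43384 - 37450)*(-10046 - 2870*(-13)) = 5934*(-10046 + 37310) = 5934*27264 = 161784576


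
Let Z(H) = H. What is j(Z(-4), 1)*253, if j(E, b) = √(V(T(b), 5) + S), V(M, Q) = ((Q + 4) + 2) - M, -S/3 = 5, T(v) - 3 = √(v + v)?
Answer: 253*√(-7 - √2) ≈ 733.88*I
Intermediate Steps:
T(v) = 3 + √2*√v (T(v) = 3 + √(v + v) = 3 + √(2*v) = 3 + √2*√v)
S = -15 (S = -3*5 = -15)
V(M, Q) = 6 + Q - M (V(M, Q) = ((4 + Q) + 2) - M = (6 + Q) - M = 6 + Q - M)
j(E, b) = √(-7 - √2*√b) (j(E, b) = √((6 + 5 - (3 + √2*√b)) - 15) = √((6 + 5 + (-3 - √2*√b)) - 15) = √((8 - √2*√b) - 15) = √(-7 - √2*√b))
j(Z(-4), 1)*253 = √(-7 - √2*√1)*253 = √(-7 - 1*√2*1)*253 = √(-7 - √2)*253 = 253*√(-7 - √2)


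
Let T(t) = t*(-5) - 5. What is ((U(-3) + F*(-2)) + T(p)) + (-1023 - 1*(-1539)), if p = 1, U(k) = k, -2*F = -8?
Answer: 495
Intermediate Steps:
F = 4 (F = -1/2*(-8) = 4)
T(t) = -5 - 5*t (T(t) = -5*t - 5 = -5 - 5*t)
((U(-3) + F*(-2)) + T(p)) + (-1023 - 1*(-1539)) = ((-3 + 4*(-2)) + (-5 - 5*1)) + (-1023 - 1*(-1539)) = ((-3 - 8) + (-5 - 5)) + (-1023 + 1539) = (-11 - 10) + 516 = -21 + 516 = 495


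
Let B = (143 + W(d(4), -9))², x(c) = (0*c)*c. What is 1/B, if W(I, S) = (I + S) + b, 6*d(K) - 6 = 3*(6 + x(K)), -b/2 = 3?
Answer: 1/17424 ≈ 5.7392e-5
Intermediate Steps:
x(c) = 0 (x(c) = 0*c = 0)
b = -6 (b = -2*3 = -6)
d(K) = 4 (d(K) = 1 + (3*(6 + 0))/6 = 1 + (3*6)/6 = 1 + (⅙)*18 = 1 + 3 = 4)
W(I, S) = -6 + I + S (W(I, S) = (I + S) - 6 = -6 + I + S)
B = 17424 (B = (143 + (-6 + 4 - 9))² = (143 - 11)² = 132² = 17424)
1/B = 1/17424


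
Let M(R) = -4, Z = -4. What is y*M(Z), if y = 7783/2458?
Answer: -15566/1229 ≈ -12.666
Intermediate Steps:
y = 7783/2458 (y = 7783*(1/2458) = 7783/2458 ≈ 3.1664)
y*M(Z) = (7783/2458)*(-4) = -15566/1229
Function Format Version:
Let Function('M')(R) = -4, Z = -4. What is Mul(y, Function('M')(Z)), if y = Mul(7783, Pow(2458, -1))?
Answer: Rational(-15566, 1229) ≈ -12.666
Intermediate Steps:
y = Rational(7783, 2458) (y = Mul(7783, Rational(1, 2458)) = Rational(7783, 2458) ≈ 3.1664)
Mul(y, Function('M')(Z)) = Mul(Rational(7783, 2458), -4) = Rational(-15566, 1229)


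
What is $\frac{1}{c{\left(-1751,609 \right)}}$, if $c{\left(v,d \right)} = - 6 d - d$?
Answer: $- \frac{1}{4263} \approx -0.00023458$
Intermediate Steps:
$c{\left(v,d \right)} = - 7 d$
$\frac{1}{c{\left(-1751,609 \right)}} = \frac{1}{\left(-7\right) 609} = \frac{1}{-4263} = - \frac{1}{4263}$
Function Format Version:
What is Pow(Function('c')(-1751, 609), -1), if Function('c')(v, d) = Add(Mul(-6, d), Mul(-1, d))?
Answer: Rational(-1, 4263) ≈ -0.00023458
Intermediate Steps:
Function('c')(v, d) = Mul(-7, d)
Pow(Function('c')(-1751, 609), -1) = Pow(Mul(-7, 609), -1) = Pow(-4263, -1) = Rational(-1, 4263)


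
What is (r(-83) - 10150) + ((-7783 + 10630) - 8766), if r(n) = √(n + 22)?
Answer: -16069 + I*√61 ≈ -16069.0 + 7.8102*I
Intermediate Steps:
r(n) = √(22 + n)
(r(-83) - 10150) + ((-7783 + 10630) - 8766) = (√(22 - 83) - 10150) + ((-7783 + 10630) - 8766) = (√(-61) - 10150) + (2847 - 8766) = (I*√61 - 10150) - 5919 = (-10150 + I*√61) - 5919 = -16069 + I*√61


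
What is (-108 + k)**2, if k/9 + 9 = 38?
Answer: 23409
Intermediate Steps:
k = 261 (k = -81 + 9*38 = -81 + 342 = 261)
(-108 + k)**2 = (-108 + 261)**2 = 153**2 = 23409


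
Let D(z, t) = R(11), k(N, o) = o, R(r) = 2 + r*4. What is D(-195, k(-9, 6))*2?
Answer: 92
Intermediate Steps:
R(r) = 2 + 4*r
D(z, t) = 46 (D(z, t) = 2 + 4*11 = 2 + 44 = 46)
D(-195, k(-9, 6))*2 = 46*2 = 92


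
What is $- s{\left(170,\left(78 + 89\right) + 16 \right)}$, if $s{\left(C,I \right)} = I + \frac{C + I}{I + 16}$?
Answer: $- \frac{36770}{199} \approx -184.77$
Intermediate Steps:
$s{\left(C,I \right)} = I + \frac{C + I}{16 + I}$
$- s{\left(170,\left(78 + 89\right) + 16 \right)} = - \frac{170 + \left(\left(78 + 89\right) + 16\right)^{2} + 17 \left(\left(78 + 89\right) + 16\right)}{16 + \left(\left(78 + 89\right) + 16\right)} = - \frac{170 + \left(167 + 16\right)^{2} + 17 \left(167 + 16\right)}{16 + \left(167 + 16\right)} = - \frac{170 + 183^{2} + 17 \cdot 183}{16 + 183} = - \frac{170 + 33489 + 3111}{199} = - \frac{36770}{199}$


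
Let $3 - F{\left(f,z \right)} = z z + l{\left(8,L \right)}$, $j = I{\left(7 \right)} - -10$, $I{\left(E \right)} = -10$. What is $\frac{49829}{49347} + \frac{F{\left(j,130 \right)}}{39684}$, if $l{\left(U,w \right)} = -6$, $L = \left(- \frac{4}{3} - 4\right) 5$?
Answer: $\frac{381297953}{652762116} \approx 0.58413$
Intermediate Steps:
$L = - \frac{80}{3}$ ($L = \left(\left(-4\right) \frac{1}{3} - 4\right) 5 = \left(- \frac{4}{3} - 4\right) 5 = \left(- \frac{16}{3}\right) 5 = - \frac{80}{3} \approx -26.667$)
$j = 0$ ($j = -10 - -10 = -10 + 10 = 0$)
$F{\left(f,z \right)} = 9 - z^{2}$ ($F{\left(f,z \right)} = 3 - \left(z z - 6\right) = 3 - \left(z^{2} - 6\right) = 3 - \left(-6 + z^{2}\right) = 9 - z^{2}$)
$\frac{49829}{49347} + \frac{F{\left(j,130 \right)}}{39684} = \frac{49829}{49347} + \frac{9 - 130^{2}}{39684} = 49829 \cdot \frac{1}{49347} + \left(9 - 16900\right) \frac{1}{39684} = \frac{49829}{49347} + \left(9 - 16900\right) \frac{1}{39684} = \frac{49829}{49347} - \frac{16891}{39684} = \frac{381297953}{652762116}$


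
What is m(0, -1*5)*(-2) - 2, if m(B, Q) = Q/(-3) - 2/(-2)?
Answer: -22/3 ≈ -7.3333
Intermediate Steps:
m(B, Q) = 1 - Q/3 (m(B, Q) = Q*(-⅓) - 2*(-½) = -Q/3 + 1 = 1 - Q/3)
m(0, -1*5)*(-2) - 2 = (1 - (-1)*5/3)*(-2) - 2 = (1 - ⅓*(-5))*(-2) - 2 = (1 + 5/3)*(-2) - 2 = (8/3)*(-2) - 2 = -16/3 - 2 = -22/3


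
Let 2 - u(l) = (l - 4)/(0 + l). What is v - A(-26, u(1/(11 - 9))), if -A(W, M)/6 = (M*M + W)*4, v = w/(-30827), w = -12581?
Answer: 40704221/30827 ≈ 1320.4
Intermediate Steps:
u(l) = 2 - (-4 + l)/l (u(l) = 2 - (l - 4)/(0 + l) = 2 - (-4 + l)/l)
v = 12581/30827 (v = -12581/(-30827) = -12581*(-1/30827) = 12581/30827 ≈ 0.40812)
A(W, M) = -24*W - 24*M² (A(W, M) = -6*(M*M + W)*4 = -6*(M² + W)*4 = -6*(W + M²)*4 = -6*(4*W + 4*M²) = -24*W - 24*M²)
v - A(-26, u(1/(11 - 9))) = 12581/30827 - (-24*(-26) - 24*(4 + 1/(11 - 9))²*(11 - 9)²) = 12581/30827 - (624 - 24*4*(4 + 1/2)²) = 12581/30827 - (624 - 24*4*(4 + ½)²) = 12581/30827 - (624 - 24*(2*(9/2))²) = 12581/30827 - (624 - 24*9²) = 12581/30827 - (624 - 24*81) = 12581/30827 - (624 - 1944) = 12581/30827 - 1*(-1320) = 12581/30827 + 1320 = 40704221/30827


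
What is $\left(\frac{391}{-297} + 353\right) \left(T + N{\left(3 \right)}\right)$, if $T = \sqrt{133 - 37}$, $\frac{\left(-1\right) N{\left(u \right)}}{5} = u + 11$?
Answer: $- \frac{7311500}{297} + \frac{417800 \sqrt{6}}{297} \approx -21172.0$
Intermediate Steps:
$N{\left(u \right)} = -55 - 5 u$ ($N{\left(u \right)} = - 5 \left(u + 11\right) = - 5 \left(11 + u\right) = -55 - 5 u$)
$T = 4 \sqrt{6}$ ($T = \sqrt{96} = 4 \sqrt{6} \approx 9.798$)
$\left(\frac{391}{-297} + 353\right) \left(T + N{\left(3 \right)}\right) = \left(\frac{391}{-297} + 353\right) \left(4 \sqrt{6} - 70\right) = \left(391 \left(- \frac{1}{297}\right) + 353\right) \left(4 \sqrt{6} - 70\right) = \left(- \frac{391}{297} + 353\right) \left(4 \sqrt{6} - 70\right) = \frac{104450 \left(-70 + 4 \sqrt{6}\right)}{297} = - \frac{7311500}{297} + \frac{417800 \sqrt{6}}{297}$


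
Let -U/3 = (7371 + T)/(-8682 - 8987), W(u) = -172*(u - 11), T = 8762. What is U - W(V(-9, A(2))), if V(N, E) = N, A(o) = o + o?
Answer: -60732961/17669 ≈ -3437.3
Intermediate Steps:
A(o) = 2*o
W(u) = 1892 - 172*u (W(u) = -172*(-11 + u) = 1892 - 172*u)
U = 48399/17669 (U = -3*(7371 + 8762)/(-8682 - 8987) = -48399/(-17669) = -48399*(-1)/17669 = -3*(-16133/17669) = 48399/17669 ≈ 2.7392)
U - W(V(-9, A(2))) = 48399/17669 - (1892 - 172*(-9)) = 48399/17669 - (1892 + 1548) = 48399/17669 - 1*3440 = 48399/17669 - 3440 = -60732961/17669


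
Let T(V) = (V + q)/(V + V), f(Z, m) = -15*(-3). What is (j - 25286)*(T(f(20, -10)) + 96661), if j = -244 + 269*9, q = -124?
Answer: -67011562933/30 ≈ -2.2337e+9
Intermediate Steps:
f(Z, m) = 45
j = 2177 (j = -244 + 2421 = 2177)
T(V) = (-124 + V)/(2*V) (T(V) = (V - 124)/(V + V) = (-124 + V)/((2*V)) = (-124 + V)*(1/(2*V)) = (-124 + V)/(2*V))
(j - 25286)*(T(f(20, -10)) + 96661) = (2177 - 25286)*((1/2)*(-124 + 45)/45 + 96661) = -23109*((1/2)*(1/45)*(-79) + 96661) = -23109*(-79/90 + 96661) = -23109*8699411/90 = -67011562933/30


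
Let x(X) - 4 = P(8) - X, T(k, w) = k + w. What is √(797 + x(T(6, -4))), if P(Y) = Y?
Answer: √807 ≈ 28.408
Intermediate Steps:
x(X) = 12 - X (x(X) = 4 + (8 - X) = 12 - X)
√(797 + x(T(6, -4))) = √(797 + (12 - (6 - 4))) = √(797 + (12 - 1*2)) = √(797 + (12 - 2)) = √(797 + 10) = √807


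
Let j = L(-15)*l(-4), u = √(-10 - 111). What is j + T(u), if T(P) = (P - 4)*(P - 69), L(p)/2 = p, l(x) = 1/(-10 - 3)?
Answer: 2045/13 - 803*I ≈ 157.31 - 803.0*I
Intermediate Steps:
l(x) = -1/13 (l(x) = 1/(-13) = -1/13)
L(p) = 2*p
u = 11*I (u = √(-121) = 11*I ≈ 11.0*I)
T(P) = (-69 + P)*(-4 + P) (T(P) = (-4 + P)*(-69 + P) = (-69 + P)*(-4 + P))
j = 30/13 (j = (2*(-15))*(-1/13) = -30*(-1/13) = 30/13 ≈ 2.3077)
j + T(u) = 30/13 + (276 + (11*I)² - 803*I) = 30/13 + (276 - 121 - 803*I) = 30/13 + (155 - 803*I) = 2045/13 - 803*I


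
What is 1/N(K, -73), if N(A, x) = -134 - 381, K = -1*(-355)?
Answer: -1/515 ≈ -0.0019417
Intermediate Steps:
K = 355
N(A, x) = -515
1/N(K, -73) = 1/(-515) = -1/515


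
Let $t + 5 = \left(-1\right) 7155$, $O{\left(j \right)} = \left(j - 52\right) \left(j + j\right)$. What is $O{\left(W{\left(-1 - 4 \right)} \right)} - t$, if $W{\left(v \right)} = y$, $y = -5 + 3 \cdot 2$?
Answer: $7058$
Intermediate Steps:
$y = 1$ ($y = -5 + 6 = 1$)
$W{\left(v \right)} = 1$
$O{\left(j \right)} = 2 j \left(-52 + j\right)$ ($O{\left(j \right)} = \left(-52 + j\right) 2 j = 2 j \left(-52 + j\right)$)
$t = -7160$ ($t = -5 - 7155 = -7160$)
$O{\left(W{\left(-1 - 4 \right)} \right)} - t = 2 \cdot 1 \left(-52 + 1\right) - -7160 = 2 \cdot 1 \left(-51\right) + 7160 = -102 + 7160 = 7058$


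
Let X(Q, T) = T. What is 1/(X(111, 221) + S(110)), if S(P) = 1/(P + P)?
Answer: 220/48621 ≈ 0.0045248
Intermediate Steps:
S(P) = 1/(2*P)
1/(X(111, 221) + S(110)) = 1/(221 + (½)/110) = 1/(221 + (½)*(1/110)) = 1/(221 + 1/220) = 1/(48621/220) = 220/48621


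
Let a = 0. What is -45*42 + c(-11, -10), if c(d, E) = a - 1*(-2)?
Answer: -1888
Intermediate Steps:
c(d, E) = 2 (c(d, E) = 0 - 1*(-2) = 0 + 2 = 2)
-45*42 + c(-11, -10) = -45*42 + 2 = -1890 + 2 = -1888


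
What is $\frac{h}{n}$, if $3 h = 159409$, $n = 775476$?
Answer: $\frac{159409}{2326428} \approx 0.068521$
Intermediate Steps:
$h = \frac{159409}{3}$ ($h = \frac{1}{3} \cdot 159409 = \frac{159409}{3} \approx 53136.0$)
$\frac{h}{n} = \frac{159409}{3 \cdot 775476} = \frac{159409}{3} \cdot \frac{1}{775476} = \frac{159409}{2326428}$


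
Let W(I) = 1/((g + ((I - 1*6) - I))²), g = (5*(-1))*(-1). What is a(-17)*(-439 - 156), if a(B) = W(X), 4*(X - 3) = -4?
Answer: -595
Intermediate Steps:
g = 5 (g = -5*(-1) = 5)
X = 2 (X = 3 + (¼)*(-4) = 3 - 1 = 2)
W(I) = 1 (W(I) = 1/((5 + ((I - 1*6) - I))²) = 1/((5 + ((I - 6) - I))²) = 1/((5 + ((-6 + I) - I))²) = 1/((5 - 6)²) = 1/((-1)²) = 1/1 = 1)
a(B) = 1
a(-17)*(-439 - 156) = 1*(-439 - 156) = 1*(-595) = -595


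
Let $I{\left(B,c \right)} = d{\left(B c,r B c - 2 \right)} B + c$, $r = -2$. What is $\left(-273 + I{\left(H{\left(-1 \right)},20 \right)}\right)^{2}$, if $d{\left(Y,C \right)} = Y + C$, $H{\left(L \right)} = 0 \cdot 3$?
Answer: $64009$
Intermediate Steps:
$H{\left(L \right)} = 0$
$d{\left(Y,C \right)} = C + Y$
$I{\left(B,c \right)} = c + B \left(-2 - B c\right)$ ($I{\left(B,c \right)} = \left(\left(- 2 B c - 2\right) + B c\right) B + c = \left(\left(-2 - 2 B c\right) + B c\right) B + c = \left(-2 - B c\right) B + c = B \left(-2 - B c\right) + c = c + B \left(-2 - B c\right)$)
$\left(-273 + I{\left(H{\left(-1 \right)},20 \right)}\right)^{2} = \left(-273 + \left(20 - 0 \left(2 + 0 \cdot 20\right)\right)\right)^{2} = \left(-273 + \left(20 - 0 \left(2 + 0\right)\right)\right)^{2} = \left(-273 + \left(20 - 0 \cdot 2\right)\right)^{2} = \left(-273 + \left(20 + 0\right)\right)^{2} = \left(-273 + 20\right)^{2} = \left(-253\right)^{2} = 64009$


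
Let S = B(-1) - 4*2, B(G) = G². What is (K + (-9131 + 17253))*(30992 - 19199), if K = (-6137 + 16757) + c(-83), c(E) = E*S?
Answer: 227876139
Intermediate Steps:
S = -7 (S = (-1)² - 4*2 = 1 - 8 = -7)
c(E) = -7*E (c(E) = E*(-7) = -7*E)
K = 11201 (K = (-6137 + 16757) - 7*(-83) = 10620 + 581 = 11201)
(K + (-9131 + 17253))*(30992 - 19199) = (11201 + (-9131 + 17253))*(30992 - 19199) = (11201 + 8122)*11793 = 19323*11793 = 227876139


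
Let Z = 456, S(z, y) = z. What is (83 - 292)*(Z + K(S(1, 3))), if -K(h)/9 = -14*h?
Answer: -121638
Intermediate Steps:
K(h) = 126*h (K(h) = -(-126)*h = 126*h)
(83 - 292)*(Z + K(S(1, 3))) = (83 - 292)*(456 + 126*1) = -209*(456 + 126) = -209*582 = -121638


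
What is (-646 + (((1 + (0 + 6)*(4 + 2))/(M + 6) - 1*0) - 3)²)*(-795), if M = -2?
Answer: 7720245/16 ≈ 4.8252e+5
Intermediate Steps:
(-646 + (((1 + (0 + 6)*(4 + 2))/(M + 6) - 1*0) - 3)²)*(-795) = (-646 + (((1 + (0 + 6)*(4 + 2))/(-2 + 6) - 1*0) - 3)²)*(-795) = (-646 + (((1 + 6*6)/4 + 0) - 3)²)*(-795) = (-646 + (((1 + 36)*(¼) + 0) - 3)²)*(-795) = (-646 + ((37*(¼) + 0) - 3)²)*(-795) = (-646 + ((37/4 + 0) - 3)²)*(-795) = (-646 + (37/4 - 3)²)*(-795) = (-646 + (25/4)²)*(-795) = (-646 + 625/16)*(-795) = -9711/16*(-795) = 7720245/16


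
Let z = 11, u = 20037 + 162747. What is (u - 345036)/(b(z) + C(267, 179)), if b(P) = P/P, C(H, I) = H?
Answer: -40563/67 ≈ -605.42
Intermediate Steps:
u = 182784
b(P) = 1
(u - 345036)/(b(z) + C(267, 179)) = (182784 - 345036)/(1 + 267) = -162252/268 = -162252*1/268 = -40563/67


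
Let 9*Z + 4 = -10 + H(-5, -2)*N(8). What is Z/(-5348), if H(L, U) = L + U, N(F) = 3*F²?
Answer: 97/3438 ≈ 0.028214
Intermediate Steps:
Z = -1358/9 (Z = -4/9 + (-10 + (-5 - 2)*(3*8²))/9 = -4/9 + (-10 - 21*64)/9 = -4/9 + (-10 - 7*192)/9 = -4/9 + (-10 - 1344)/9 = -4/9 + (⅑)*(-1354) = -4/9 - 1354/9 = -1358/9 ≈ -150.89)
Z/(-5348) = -1358/9/(-5348) = -1358/9*(-1/5348) = 97/3438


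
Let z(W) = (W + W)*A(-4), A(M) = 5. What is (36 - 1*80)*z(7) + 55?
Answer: -3025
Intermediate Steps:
z(W) = 10*W (z(W) = (W + W)*5 = (2*W)*5 = 10*W)
(36 - 1*80)*z(7) + 55 = (36 - 1*80)*(10*7) + 55 = (36 - 80)*70 + 55 = -44*70 + 55 = -3080 + 55 = -3025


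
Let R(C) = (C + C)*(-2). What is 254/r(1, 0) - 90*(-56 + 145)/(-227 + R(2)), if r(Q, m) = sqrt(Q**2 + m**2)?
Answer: 13540/47 ≈ 288.08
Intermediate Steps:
R(C) = -4*C (R(C) = (2*C)*(-2) = -4*C)
254/r(1, 0) - 90*(-56 + 145)/(-227 + R(2)) = 254/(sqrt(1**2 + 0**2)) - 90*(-56 + 145)/(-227 - 4*2) = 254/(sqrt(1 + 0)) - 90*89/(-227 - 8) = 254/(sqrt(1)) - 90/((-235*1/89)) = 254/1 - 90/(-235/89) = 254*1 - 90*(-89/235) = 254 + 1602/47 = 13540/47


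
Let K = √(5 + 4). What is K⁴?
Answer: 81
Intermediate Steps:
K = 3 (K = √9 = 3)
K⁴ = 3⁴ = 81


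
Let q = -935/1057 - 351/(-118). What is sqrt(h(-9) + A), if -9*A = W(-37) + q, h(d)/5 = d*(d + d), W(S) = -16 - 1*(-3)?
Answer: sqrt(113577154580526)/374178 ≈ 28.482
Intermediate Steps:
W(S) = -13 (W(S) = -16 + 3 = -13)
h(d) = 10*d**2 (h(d) = 5*(d*(d + d)) = 5*(d*(2*d)) = 5*(2*d**2) = 10*d**2)
q = 260677/124726 (q = -935*1/1057 - 351*(-1/118) = -935/1057 + 351/118 = 260677/124726 ≈ 2.0900)
A = 453587/374178 (A = -(-13 + 260677/124726)/9 = -1/9*(-1360761/124726) = 453587/374178 ≈ 1.2122)
sqrt(h(-9) + A) = sqrt(10*(-9)**2 + 453587/374178) = sqrt(10*81 + 453587/374178) = sqrt(810 + 453587/374178) = sqrt(303537767/374178) = sqrt(113577154580526)/374178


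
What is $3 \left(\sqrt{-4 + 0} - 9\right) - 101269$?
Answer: $-101296 + 6 i \approx -1.013 \cdot 10^{5} + 6.0 i$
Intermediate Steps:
$3 \left(\sqrt{-4 + 0} - 9\right) - 101269 = 3 \left(\sqrt{-4} - 9\right) - 101269 = 3 \left(2 i - 9\right) - 101269 = 3 \left(-9 + 2 i\right) - 101269 = \left(-27 + 6 i\right) - 101269 = -101296 + 6 i$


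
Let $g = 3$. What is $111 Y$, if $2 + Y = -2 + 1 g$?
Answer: $-111$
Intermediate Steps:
$Y = -1$ ($Y = -2 + \left(-2 + 1 \cdot 3\right) = -2 + \left(-2 + 3\right) = -2 + 1 = -1$)
$111 Y = 111 \left(-1\right) = -111$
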